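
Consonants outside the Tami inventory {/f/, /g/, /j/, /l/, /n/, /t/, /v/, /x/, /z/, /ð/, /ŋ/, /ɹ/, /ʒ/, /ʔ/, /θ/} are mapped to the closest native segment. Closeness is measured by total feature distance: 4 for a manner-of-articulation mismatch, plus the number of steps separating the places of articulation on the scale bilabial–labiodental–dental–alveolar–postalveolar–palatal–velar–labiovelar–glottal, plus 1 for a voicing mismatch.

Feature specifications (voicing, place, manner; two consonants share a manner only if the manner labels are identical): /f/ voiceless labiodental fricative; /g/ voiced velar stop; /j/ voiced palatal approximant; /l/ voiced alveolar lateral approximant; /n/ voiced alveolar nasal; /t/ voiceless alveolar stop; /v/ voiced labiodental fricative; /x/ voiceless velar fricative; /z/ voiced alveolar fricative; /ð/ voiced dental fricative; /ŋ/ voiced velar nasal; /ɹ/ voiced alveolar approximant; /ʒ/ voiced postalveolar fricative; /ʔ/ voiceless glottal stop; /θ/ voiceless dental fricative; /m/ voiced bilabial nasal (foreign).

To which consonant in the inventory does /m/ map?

/n/ is closest: same manner (nasal), place distance 3 (bilabial→alveolar), same voicing; total 3. Next closest is /v/ at distance 5.

n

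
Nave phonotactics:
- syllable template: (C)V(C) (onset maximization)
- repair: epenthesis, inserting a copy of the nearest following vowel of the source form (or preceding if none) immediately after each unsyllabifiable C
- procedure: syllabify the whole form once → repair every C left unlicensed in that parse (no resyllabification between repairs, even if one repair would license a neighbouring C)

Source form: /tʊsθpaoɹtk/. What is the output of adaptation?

tʊsθapaoɹtoko

Under (C)V(C), the unsyllabifiable consonants are /θ/, /t/, /k/ (at most one coda consonant is licensed; onsets are limited to one consonant).
Inserting the epenthetic vowel yields /θ/ → /θa/, /t/ → /to/, /k/ → /ko/.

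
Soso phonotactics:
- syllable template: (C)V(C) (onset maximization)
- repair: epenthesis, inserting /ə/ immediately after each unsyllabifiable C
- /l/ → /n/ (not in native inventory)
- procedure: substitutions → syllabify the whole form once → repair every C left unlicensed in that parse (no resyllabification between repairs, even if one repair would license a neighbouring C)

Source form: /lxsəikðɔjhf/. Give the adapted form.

Substitution: /l/ → /n/, giving /nxsəikðɔjhf/.
Syllabifying with onset maximization leaves /n/, /x/, /h/, /f/ stranded (at most one coda consonant is licensed; onsets are limited to one consonant).
Each unlicensed consonant becomes the onset of a new syllable: /n/ → /nə/, /x/ → /xə/, /h/ → /hə/, /f/ → /fə/.

nəxəsəikðɔjhəfə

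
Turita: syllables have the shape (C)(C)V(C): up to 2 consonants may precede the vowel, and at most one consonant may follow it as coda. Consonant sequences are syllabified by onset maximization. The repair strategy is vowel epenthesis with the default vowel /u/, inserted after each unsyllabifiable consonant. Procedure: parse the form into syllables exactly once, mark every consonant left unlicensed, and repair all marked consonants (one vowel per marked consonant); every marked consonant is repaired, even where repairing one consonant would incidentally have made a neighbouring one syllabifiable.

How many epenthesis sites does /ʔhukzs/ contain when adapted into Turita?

2

The unsyllabifiable consonants are /z/, /s/; each receives one epenthetic vowel.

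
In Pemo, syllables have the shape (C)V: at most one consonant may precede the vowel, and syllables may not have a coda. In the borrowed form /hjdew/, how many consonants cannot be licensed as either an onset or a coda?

3

Under (C)V, the unsyllabifiable consonants are /h/, /j/, /w/ (no codas are permitted; onsets are limited to one consonant).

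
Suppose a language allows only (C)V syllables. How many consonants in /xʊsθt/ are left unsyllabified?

3

The consonants /s/, /θ/, /t/ cannot be parsed into a legal (C)V syllable (no codas are permitted; onsets are limited to one consonant).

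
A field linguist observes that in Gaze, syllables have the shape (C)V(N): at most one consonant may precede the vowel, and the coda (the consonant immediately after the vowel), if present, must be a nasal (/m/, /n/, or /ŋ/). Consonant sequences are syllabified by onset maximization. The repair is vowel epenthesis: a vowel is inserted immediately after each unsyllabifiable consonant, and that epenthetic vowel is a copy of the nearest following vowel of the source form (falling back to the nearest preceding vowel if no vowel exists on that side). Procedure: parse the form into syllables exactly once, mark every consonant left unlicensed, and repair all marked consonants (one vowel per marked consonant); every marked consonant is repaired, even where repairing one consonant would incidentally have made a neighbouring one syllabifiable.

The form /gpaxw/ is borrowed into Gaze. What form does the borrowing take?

gapaxawa

Under (C)V(N), the unsyllabifiable consonants are /g/, /x/, /w/ (only a nasal (/m/, /n/, or /ŋ/) is licensed in coda position; onsets are limited to one consonant).
Each unlicensed consonant becomes the onset of a new syllable: /g/ → /ga/, /x/ → /xa/, /w/ → /wa/.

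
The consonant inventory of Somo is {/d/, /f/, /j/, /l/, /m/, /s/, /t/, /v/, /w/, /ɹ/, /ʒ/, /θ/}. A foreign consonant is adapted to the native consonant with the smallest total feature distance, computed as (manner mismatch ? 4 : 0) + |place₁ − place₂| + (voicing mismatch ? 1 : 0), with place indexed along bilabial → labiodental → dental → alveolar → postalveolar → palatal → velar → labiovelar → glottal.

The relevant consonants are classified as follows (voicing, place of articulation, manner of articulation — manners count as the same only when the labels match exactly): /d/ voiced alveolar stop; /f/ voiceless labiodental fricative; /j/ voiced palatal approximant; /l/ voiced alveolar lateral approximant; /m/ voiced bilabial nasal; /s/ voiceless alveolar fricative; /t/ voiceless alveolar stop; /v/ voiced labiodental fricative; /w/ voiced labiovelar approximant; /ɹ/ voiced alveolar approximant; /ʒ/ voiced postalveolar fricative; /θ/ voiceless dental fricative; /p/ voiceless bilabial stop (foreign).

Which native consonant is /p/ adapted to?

/t/ is closest: same manner (stop), place distance 3 (bilabial→alveolar), same voicing; total 3. Next closest is /d/ at distance 4.

t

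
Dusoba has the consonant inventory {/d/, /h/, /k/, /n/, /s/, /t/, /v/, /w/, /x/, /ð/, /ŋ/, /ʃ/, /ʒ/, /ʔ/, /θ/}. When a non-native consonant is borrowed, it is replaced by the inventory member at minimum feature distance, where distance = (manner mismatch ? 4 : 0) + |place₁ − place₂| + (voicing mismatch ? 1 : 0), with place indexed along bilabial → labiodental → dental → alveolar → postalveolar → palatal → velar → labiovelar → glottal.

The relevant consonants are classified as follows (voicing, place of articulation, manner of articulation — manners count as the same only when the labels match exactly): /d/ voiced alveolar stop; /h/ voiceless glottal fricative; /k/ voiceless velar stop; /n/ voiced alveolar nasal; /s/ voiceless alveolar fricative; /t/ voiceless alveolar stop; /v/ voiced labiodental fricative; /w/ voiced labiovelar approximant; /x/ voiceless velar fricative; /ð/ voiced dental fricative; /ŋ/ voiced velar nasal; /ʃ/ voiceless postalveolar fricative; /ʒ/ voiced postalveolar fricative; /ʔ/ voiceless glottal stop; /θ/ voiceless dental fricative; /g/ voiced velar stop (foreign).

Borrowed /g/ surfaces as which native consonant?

/k/ is closest: same manner (stop), place distance 0 (velar→velar), voicing differs (+1); total 1. Next closest is /d/ at distance 3.

k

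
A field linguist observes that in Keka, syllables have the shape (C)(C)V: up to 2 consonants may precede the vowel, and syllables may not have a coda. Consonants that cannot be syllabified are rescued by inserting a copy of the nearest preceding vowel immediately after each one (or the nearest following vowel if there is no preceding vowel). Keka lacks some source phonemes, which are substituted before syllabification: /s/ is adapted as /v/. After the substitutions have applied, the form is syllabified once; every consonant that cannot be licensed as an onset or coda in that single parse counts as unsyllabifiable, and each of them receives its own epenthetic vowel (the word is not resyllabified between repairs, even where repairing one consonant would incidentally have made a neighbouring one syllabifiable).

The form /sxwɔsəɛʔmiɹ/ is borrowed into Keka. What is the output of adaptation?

vɔxwɔvəɛʔmiɹi

Substitution: /s/ → /v/, giving /vxwɔvəɛʔmiɹ/.
The consonants /v/, /ɹ/ cannot be parsed into a legal (C)(C)V syllable (no codas are permitted; onsets may contain at most 2 consonants).
Each unlicensed consonant becomes the onset of a new syllable: /v/ → /vɔ/, /ɹ/ → /ɹi/.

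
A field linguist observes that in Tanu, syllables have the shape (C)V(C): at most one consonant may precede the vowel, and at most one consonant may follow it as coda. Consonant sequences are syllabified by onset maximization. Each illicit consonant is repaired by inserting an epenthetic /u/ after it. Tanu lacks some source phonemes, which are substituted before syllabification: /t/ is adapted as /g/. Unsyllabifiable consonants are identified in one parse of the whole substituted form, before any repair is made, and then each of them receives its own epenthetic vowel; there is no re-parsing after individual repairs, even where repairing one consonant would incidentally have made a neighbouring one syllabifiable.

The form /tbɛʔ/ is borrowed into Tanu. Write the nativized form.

Substitution: /t/ → /g/, giving /gbɛʔ/.
Under (C)V(C), the unsyllabifiable consonants are /g/ (at most one coda consonant is licensed; onsets are limited to one consonant).
Each unlicensed consonant becomes the onset of a new syllable: /g/ → /gu/.

gubɛʔ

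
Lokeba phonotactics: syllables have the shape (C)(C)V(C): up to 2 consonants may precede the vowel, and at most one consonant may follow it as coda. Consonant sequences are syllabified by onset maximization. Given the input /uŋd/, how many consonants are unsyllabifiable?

1

Under (C)(C)V(C), the unsyllabifiable consonants are /d/ (at most one coda consonant is licensed; onsets may contain at most 2 consonants).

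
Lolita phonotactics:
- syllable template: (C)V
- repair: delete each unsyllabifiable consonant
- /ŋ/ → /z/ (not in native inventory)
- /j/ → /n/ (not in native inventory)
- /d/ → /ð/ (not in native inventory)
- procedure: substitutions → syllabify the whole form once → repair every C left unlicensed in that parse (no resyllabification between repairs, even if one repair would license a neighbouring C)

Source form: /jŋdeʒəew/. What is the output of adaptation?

ðeʒəe

Substitution: /j/ → /n/, /ŋ/ → /z/, /d/ → /ð/, giving /nzðeʒəew/.
Under (C)V, the unsyllabifiable consonants are /n/, /z/, /w/ (no codas are permitted; onsets are limited to one consonant).
Deletion applies to /n/, /z/, /w/.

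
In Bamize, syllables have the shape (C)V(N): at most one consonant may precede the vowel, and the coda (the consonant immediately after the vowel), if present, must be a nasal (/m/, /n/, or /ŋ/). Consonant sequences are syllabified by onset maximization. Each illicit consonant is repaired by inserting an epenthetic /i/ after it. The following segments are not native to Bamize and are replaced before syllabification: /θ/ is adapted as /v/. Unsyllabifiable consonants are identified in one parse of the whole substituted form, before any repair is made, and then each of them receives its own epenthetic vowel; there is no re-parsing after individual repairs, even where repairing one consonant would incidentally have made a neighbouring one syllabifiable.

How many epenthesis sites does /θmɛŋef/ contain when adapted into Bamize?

After substitution the input is /vmɛŋef/.
The unsyllabifiable consonants are /v/, /f/; each receives one epenthetic vowel.

2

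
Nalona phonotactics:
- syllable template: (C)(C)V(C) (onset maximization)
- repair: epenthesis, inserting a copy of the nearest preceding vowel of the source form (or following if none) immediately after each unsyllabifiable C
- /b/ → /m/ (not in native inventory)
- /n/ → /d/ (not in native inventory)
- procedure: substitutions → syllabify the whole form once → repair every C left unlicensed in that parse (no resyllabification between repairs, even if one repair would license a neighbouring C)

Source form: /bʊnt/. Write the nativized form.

mʊdtʊ

Substitution: /b/ → /m/, /n/ → /d/, giving /mʊdt/.
Syllabifying with onset maximization leaves /t/ stranded (at most one coda consonant is licensed; onsets may contain at most 2 consonants).
Each unlicensed consonant becomes the onset of a new syllable: /t/ → /tʊ/.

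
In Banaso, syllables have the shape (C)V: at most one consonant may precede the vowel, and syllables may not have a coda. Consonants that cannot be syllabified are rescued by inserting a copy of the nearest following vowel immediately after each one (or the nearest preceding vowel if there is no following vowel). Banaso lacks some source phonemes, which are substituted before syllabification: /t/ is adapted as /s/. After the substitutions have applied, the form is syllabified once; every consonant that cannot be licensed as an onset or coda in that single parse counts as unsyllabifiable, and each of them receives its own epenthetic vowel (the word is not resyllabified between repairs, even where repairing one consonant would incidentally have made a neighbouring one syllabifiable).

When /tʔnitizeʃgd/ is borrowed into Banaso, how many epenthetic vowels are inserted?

5

After substitution the input is /sʔnisizeʃgd/.
The unsyllabifiable consonants are /s/, /ʔ/, /ʃ/, /g/, /d/; each receives one epenthetic vowel.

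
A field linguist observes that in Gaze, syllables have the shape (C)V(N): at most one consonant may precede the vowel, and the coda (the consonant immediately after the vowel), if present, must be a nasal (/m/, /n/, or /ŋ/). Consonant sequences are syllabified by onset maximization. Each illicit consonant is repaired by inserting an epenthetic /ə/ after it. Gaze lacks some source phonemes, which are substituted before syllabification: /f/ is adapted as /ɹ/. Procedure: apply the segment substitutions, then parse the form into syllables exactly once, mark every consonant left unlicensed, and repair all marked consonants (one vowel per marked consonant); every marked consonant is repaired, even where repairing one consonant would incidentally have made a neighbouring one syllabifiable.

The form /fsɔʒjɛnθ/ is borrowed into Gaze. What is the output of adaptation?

ɹəsɔʒəjɛnθə

Substitution: /f/ → /ɹ/, giving /ɹsɔʒjɛnθ/.
Syllabifying with onset maximization leaves /ɹ/, /ʒ/, /θ/ stranded (only a nasal (/m/, /n/, or /ŋ/) is licensed in coda position; onsets are limited to one consonant).
Inserting the epenthetic vowel yields /ɹ/ → /ɹə/, /ʒ/ → /ʒə/, /θ/ → /θə/.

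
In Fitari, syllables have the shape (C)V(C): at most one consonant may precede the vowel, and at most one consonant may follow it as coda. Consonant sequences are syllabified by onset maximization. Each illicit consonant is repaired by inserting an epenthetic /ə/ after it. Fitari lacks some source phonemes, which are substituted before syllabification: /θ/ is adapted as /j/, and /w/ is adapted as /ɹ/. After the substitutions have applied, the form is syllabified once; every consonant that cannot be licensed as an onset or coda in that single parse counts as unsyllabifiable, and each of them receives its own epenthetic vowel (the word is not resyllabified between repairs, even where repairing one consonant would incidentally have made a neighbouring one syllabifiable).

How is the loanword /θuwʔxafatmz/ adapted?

juɹʔəxafatməzə

Substitution: /θ/ → /j/, /w/ → /ɹ/, giving /juɹʔxafatmz/.
Syllabifying with onset maximization leaves /ʔ/, /m/, /z/ stranded (at most one coda consonant is licensed; onsets are limited to one consonant).
Epenthesis after each stranded consonant: /ʔ/ → /ʔə/, /m/ → /mə/, /z/ → /zə/.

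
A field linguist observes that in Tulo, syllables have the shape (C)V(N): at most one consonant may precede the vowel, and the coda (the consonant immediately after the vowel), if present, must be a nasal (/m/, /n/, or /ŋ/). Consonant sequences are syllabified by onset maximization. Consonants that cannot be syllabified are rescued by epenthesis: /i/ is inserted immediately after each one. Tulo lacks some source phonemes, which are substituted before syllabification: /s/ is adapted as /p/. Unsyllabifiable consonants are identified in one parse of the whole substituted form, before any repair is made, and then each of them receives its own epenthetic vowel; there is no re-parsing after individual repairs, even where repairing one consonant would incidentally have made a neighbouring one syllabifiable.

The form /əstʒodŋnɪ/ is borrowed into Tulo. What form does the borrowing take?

əpitiʒodiŋinɪ

Substitution: /s/ → /p/, giving /əptʒodŋnɪ/.
The consonants /p/, /t/, /d/, /ŋ/ cannot be parsed into a legal (C)V(N) syllable (only a nasal (/m/, /n/, or /ŋ/) is licensed in coda position; onsets are limited to one consonant).
Inserting the epenthetic vowel yields /p/ → /pi/, /t/ → /ti/, /d/ → /di/, /ŋ/ → /ŋi/.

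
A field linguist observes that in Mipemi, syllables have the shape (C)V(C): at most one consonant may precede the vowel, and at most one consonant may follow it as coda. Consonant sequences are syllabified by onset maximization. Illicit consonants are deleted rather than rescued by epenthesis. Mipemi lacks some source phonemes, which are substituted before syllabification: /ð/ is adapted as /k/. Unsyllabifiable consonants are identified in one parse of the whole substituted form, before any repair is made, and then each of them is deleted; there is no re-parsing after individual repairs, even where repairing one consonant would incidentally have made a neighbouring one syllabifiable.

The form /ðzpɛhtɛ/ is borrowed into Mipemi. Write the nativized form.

Substitution: /ð/ → /k/, giving /kzpɛhtɛ/.
Syllabifying with onset maximization leaves /k/, /z/ stranded (at most one coda consonant is licensed; onsets are limited to one consonant).
Deletion applies to /k/, /z/.

pɛhtɛ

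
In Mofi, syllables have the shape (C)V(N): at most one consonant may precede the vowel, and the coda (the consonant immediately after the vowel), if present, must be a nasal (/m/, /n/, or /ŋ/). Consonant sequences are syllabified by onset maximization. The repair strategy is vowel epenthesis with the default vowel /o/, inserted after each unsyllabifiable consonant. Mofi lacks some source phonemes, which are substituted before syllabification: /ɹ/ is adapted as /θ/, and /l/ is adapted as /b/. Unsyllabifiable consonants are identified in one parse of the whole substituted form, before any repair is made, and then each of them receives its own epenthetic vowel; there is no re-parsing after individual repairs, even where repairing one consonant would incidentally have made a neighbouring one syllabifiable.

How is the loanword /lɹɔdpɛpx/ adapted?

Substitution: /l/ → /b/, /ɹ/ → /θ/, giving /bθɔdpɛpx/.
The consonants /b/, /d/, /p/, /x/ cannot be parsed into a legal (C)V(N) syllable (only a nasal (/m/, /n/, or /ŋ/) is licensed in coda position; onsets are limited to one consonant).
Inserting the epenthetic vowel yields /b/ → /bo/, /d/ → /do/, /p/ → /po/, /x/ → /xo/.

boθɔdopɛpoxo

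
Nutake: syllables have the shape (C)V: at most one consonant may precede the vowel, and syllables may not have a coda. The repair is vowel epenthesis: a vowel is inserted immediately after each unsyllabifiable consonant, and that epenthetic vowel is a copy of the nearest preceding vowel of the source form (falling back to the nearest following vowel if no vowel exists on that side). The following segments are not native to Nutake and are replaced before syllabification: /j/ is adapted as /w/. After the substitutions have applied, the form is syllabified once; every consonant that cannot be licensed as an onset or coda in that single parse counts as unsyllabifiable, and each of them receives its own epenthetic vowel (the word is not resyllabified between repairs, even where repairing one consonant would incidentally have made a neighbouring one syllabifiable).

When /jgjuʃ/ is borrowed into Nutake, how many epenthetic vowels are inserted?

After substitution the input is /wgwuʃ/.
The unsyllabifiable consonants are /w/, /g/, /ʃ/; each receives one epenthetic vowel.

3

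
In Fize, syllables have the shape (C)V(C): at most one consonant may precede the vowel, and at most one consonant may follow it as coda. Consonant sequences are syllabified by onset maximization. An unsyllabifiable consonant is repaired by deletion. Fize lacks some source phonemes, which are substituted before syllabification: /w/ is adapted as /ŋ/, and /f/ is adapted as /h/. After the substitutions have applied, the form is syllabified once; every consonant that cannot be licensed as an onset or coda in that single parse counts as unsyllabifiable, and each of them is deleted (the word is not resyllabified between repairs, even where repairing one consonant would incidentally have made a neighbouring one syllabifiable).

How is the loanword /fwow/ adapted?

Substitution: /f/ → /h/, /w/ → /ŋ/, giving /hŋoŋ/.
Syllabifying with onset maximization leaves /h/ stranded (at most one coda consonant is licensed; onsets are limited to one consonant).
Each unlicensed consonant is deleted: /h/.

ŋoŋ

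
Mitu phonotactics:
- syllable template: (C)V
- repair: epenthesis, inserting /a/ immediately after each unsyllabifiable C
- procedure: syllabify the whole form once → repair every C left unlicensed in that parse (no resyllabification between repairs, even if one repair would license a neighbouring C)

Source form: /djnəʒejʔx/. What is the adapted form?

dajanəʒejaʔaxa

Syllabifying with onset maximization leaves /d/, /j/, /j/, /ʔ/, /x/ stranded (no codas are permitted; onsets are limited to one consonant).
Epenthesis after each stranded consonant: /d/ → /da/, /j/ → /ja/, /j/ → /ja/, /ʔ/ → /ʔa/, /x/ → /xa/.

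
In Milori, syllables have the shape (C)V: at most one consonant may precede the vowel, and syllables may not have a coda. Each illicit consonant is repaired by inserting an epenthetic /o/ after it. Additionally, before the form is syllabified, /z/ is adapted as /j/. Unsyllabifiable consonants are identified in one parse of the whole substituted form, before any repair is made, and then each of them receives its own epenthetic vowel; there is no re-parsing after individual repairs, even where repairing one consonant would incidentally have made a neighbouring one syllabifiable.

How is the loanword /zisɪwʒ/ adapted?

jisɪwoʒo

Substitution: /z/ → /j/, giving /jisɪwʒ/.
Under (C)V, the unsyllabifiable consonants are /w/, /ʒ/ (no codas are permitted; onsets are limited to one consonant).
Each unlicensed consonant becomes the onset of a new syllable: /w/ → /wo/, /ʒ/ → /ʒo/.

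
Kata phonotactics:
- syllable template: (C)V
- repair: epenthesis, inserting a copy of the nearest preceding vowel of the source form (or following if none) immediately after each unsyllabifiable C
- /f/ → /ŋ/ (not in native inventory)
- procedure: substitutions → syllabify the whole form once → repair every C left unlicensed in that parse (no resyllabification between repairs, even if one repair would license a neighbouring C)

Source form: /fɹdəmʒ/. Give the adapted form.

ŋəɹədəməʒə

Substitution: /f/ → /ŋ/, giving /ŋɹdəmʒ/.
The consonants /ŋ/, /ɹ/, /m/, /ʒ/ cannot be parsed into a legal (C)V syllable (no codas are permitted; onsets are limited to one consonant).
Inserting the epenthetic vowel yields /ŋ/ → /ŋə/, /ɹ/ → /ɹə/, /m/ → /mə/, /ʒ/ → /ʒə/.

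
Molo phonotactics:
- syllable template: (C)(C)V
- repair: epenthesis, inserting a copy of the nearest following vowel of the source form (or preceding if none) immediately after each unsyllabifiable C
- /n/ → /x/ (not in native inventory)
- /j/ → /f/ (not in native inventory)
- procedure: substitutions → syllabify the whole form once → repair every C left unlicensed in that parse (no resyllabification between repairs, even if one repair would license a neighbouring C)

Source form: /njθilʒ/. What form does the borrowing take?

Substitution: /n/ → /x/, /j/ → /f/, giving /xfθilʒ/.
The consonants /x/, /l/, /ʒ/ cannot be parsed into a legal (C)(C)V syllable (no codas are permitted; onsets may contain at most 2 consonants).
Inserting the epenthetic vowel yields /x/ → /xi/, /l/ → /li/, /ʒ/ → /ʒi/.

xifθiliʒi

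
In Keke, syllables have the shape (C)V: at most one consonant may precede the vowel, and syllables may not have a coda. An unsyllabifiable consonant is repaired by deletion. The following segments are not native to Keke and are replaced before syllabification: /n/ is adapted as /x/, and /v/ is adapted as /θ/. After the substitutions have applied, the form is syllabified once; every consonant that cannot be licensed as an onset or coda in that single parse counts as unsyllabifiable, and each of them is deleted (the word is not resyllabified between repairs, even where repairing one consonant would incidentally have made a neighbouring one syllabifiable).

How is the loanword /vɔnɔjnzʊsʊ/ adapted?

Substitution: /v/ → /θ/, /n/ → /x/, giving /θɔxɔjxzʊsʊ/.
Syllabifying with onset maximization leaves /j/, /x/ stranded (no codas are permitted; onsets are limited to one consonant).
Deletion applies to /j/, /x/.

θɔxɔzʊsʊ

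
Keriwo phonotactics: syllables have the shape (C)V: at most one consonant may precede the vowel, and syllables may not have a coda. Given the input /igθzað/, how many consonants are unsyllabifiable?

3

The consonants /g/, /θ/, /ð/ cannot be parsed into a legal (C)V syllable (no codas are permitted; onsets are limited to one consonant).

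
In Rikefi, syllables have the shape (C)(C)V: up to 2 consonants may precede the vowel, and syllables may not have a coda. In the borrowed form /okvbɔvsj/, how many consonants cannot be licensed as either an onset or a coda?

Under (C)(C)V, the unsyllabifiable consonants are /k/, /v/, /s/, /j/ (no codas are permitted; onsets may contain at most 2 consonants).

4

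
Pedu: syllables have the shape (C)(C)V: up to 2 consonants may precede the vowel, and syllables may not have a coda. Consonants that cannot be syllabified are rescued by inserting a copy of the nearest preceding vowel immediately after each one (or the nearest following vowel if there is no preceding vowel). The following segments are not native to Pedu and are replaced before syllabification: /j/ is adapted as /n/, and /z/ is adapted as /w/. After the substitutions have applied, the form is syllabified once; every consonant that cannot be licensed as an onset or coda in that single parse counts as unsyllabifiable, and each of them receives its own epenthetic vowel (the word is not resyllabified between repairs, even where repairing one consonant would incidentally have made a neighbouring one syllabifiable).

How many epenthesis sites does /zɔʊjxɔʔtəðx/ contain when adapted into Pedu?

After substitution the input is /wɔʊnxɔʔtəðx/.
The unsyllabifiable consonants are /ð/, /x/; each receives one epenthetic vowel.

2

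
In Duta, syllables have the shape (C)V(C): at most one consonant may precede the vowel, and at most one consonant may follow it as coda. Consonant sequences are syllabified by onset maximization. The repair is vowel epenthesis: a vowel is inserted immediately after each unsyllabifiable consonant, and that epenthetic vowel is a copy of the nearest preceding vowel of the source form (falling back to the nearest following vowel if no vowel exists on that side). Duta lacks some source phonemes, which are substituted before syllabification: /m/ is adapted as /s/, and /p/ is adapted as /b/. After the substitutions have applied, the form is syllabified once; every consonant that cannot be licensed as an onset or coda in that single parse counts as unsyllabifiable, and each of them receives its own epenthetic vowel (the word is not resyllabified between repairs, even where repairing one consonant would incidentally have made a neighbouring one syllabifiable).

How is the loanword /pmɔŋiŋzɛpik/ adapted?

bɔsɔŋiŋzɛbik

Substitution: /p/ → /b/, /m/ → /s/, giving /bsɔŋiŋzɛbik/.
The consonants /b/ cannot be parsed into a legal (C)V(C) syllable (at most one coda consonant is licensed; onsets are limited to one consonant).
Epenthesis after each stranded consonant: /b/ → /bɔ/.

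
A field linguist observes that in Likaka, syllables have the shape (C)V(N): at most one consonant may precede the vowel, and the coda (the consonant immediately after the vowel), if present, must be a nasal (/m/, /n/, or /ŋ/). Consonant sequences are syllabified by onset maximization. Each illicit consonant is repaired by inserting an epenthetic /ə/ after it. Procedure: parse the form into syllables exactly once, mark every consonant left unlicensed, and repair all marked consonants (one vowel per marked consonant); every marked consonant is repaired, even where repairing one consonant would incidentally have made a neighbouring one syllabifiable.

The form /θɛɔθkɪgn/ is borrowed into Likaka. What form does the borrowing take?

Under (C)V(N), the unsyllabifiable consonants are /θ/, /g/, /n/ (only a nasal (/m/, /n/, or /ŋ/) is licensed in coda position; onsets are limited to one consonant).
Each unlicensed consonant becomes the onset of a new syllable: /θ/ → /θə/, /g/ → /gə/, /n/ → /nə/.

θɛɔθəkɪgənə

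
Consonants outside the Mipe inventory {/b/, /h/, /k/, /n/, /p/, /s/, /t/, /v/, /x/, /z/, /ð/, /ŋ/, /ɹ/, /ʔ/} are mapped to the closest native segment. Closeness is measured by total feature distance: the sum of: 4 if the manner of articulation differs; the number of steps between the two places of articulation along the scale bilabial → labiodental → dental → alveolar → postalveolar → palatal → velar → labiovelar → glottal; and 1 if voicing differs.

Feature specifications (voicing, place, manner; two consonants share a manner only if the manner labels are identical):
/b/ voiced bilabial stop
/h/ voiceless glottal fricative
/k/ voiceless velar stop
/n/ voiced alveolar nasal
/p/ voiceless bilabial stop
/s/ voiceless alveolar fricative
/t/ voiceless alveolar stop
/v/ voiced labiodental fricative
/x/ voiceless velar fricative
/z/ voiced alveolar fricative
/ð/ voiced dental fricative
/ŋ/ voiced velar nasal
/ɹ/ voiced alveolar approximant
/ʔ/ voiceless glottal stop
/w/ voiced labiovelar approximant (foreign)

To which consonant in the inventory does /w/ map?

/ɹ/ is closest: same manner (approximant), place distance 4 (labiovelar→alveolar), same voicing; total 4. Next closest is /ŋ/ at distance 5.

ɹ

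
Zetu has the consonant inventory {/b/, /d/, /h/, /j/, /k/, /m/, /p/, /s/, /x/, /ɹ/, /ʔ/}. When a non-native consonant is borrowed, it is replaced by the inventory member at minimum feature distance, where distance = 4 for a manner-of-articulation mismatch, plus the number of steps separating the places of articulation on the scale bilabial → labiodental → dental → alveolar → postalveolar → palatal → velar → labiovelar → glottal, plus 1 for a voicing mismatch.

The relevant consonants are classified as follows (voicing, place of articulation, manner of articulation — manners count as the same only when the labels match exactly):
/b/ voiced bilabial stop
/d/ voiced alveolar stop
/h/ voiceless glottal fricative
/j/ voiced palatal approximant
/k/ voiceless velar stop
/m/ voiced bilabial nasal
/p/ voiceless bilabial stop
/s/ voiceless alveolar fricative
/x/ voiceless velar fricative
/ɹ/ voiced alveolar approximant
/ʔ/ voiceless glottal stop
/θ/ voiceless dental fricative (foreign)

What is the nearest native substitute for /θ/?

s

/s/ is closest: same manner (fricative), place distance 1 (dental→alveolar), same voicing; total 1. Next closest is /x/ at distance 4.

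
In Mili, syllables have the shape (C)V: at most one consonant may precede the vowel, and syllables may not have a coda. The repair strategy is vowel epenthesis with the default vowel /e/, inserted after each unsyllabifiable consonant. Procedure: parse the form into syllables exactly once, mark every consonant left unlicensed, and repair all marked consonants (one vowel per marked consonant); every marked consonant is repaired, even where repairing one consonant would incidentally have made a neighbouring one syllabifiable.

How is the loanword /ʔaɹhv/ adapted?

Syllabifying with onset maximization leaves /ɹ/, /h/, /v/ stranded (no codas are permitted; onsets are limited to one consonant).
Inserting the epenthetic vowel yields /ɹ/ → /ɹe/, /h/ → /he/, /v/ → /ve/.

ʔaɹeheve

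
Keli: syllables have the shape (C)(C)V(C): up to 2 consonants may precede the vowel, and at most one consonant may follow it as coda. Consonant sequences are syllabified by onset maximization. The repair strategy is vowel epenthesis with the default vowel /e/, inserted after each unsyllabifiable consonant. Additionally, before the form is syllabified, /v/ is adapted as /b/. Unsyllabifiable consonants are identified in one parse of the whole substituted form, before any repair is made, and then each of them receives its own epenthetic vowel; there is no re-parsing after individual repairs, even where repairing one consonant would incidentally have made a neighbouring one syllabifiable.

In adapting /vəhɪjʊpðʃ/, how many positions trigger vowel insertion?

2

After substitution the input is /bəhɪjʊpðʃ/.
The unsyllabifiable consonants are /ð/, /ʃ/; each receives one epenthetic vowel.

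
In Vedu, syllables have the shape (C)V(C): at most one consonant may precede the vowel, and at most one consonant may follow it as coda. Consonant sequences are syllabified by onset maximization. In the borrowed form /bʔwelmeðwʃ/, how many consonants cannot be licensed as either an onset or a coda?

4

Syllabifying with onset maximization leaves /b/, /ʔ/, /w/, /ʃ/ stranded (at most one coda consonant is licensed; onsets are limited to one consonant).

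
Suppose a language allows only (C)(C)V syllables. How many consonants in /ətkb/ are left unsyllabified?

The consonants /t/, /k/, /b/ cannot be parsed into a legal (C)(C)V syllable (no codas are permitted; onsets may contain at most 2 consonants).

3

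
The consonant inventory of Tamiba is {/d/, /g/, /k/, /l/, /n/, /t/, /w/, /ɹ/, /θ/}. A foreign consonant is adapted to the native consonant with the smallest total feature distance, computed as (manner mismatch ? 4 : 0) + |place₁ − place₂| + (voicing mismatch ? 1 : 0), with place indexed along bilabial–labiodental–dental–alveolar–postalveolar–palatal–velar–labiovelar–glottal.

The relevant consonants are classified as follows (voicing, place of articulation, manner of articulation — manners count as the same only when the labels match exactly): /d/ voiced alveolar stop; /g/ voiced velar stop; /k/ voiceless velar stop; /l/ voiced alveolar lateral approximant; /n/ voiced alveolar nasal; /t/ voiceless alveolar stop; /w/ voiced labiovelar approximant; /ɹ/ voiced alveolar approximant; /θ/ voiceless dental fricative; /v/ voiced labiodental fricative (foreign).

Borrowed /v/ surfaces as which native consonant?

θ

/θ/ is closest: same manner (fricative), place distance 1 (labiodental→dental), voicing differs (+1); total 2. Next closest is /d/ at distance 6.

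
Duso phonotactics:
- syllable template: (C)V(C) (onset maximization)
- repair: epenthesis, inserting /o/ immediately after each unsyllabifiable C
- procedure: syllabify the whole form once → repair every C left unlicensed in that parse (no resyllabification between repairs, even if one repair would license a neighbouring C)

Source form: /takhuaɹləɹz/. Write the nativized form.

takhuaɹləɹzo

Syllabifying with onset maximization leaves /z/ stranded (at most one coda consonant is licensed; onsets are limited to one consonant).
Each unlicensed consonant becomes the onset of a new syllable: /z/ → /zo/.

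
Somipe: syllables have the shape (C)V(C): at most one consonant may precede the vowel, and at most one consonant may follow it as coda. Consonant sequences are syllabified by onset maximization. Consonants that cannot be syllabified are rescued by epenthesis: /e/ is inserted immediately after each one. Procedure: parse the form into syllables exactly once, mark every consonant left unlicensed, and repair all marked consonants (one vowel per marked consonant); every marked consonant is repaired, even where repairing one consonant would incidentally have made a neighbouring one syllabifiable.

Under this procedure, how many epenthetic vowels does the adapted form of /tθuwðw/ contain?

The unsyllabifiable consonants are /t/, /ð/, /w/; each receives one epenthetic vowel.

3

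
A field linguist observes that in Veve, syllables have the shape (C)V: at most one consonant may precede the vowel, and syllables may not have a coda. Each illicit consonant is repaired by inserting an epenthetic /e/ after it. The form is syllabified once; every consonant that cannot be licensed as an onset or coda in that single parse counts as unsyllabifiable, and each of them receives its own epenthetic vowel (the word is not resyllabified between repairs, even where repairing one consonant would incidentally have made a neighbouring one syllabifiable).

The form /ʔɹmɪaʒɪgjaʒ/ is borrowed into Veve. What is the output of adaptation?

The consonants /ʔ/, /ɹ/, /g/, /ʒ/ cannot be parsed into a legal (C)V syllable (no codas are permitted; onsets are limited to one consonant).
Inserting the epenthetic vowel yields /ʔ/ → /ʔe/, /ɹ/ → /ɹe/, /g/ → /ge/, /ʒ/ → /ʒe/.

ʔeɹemɪaʒɪgejaʒe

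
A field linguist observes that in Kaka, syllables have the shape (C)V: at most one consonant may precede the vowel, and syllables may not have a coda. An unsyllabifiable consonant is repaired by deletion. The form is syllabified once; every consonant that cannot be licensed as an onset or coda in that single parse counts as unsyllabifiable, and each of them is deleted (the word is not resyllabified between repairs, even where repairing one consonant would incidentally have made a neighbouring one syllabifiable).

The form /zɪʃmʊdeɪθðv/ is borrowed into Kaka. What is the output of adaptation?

zɪmʊdeɪ

The consonants /ʃ/, /θ/, /ð/, /v/ cannot be parsed into a legal (C)V syllable (no codas are permitted; onsets are limited to one consonant).
Deletion applies to /ʃ/, /θ/, /ð/, /v/.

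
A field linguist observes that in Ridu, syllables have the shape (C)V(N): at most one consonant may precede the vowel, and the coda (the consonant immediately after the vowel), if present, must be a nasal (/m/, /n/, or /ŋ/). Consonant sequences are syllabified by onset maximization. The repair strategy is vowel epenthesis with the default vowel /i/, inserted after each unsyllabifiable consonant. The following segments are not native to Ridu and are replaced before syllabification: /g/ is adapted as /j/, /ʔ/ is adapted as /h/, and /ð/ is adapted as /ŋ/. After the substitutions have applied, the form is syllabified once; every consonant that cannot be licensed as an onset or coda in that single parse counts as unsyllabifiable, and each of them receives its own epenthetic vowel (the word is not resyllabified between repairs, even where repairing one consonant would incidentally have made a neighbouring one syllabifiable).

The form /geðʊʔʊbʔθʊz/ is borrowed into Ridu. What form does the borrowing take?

jeŋʊhʊbihiθʊzi

Substitution: /g/ → /j/, /ð/ → /ŋ/, /ʔ/ → /h/, giving /jeŋʊhʊbhθʊz/.
Under (C)V(N), the unsyllabifiable consonants are /b/, /h/, /z/ (only a nasal (/m/, /n/, or /ŋ/) is licensed in coda position; onsets are limited to one consonant).
Each unlicensed consonant becomes the onset of a new syllable: /b/ → /bi/, /h/ → /hi/, /z/ → /zi/.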